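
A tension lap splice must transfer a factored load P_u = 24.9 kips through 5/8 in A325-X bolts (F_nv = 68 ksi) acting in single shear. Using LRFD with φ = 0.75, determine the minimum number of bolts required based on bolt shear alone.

A_b = π·0.625²/4 = 0.3068 in².
Per-bolt design strength φR_n = 0.75 × 68 × 0.3068 × 1 = 15.65 kips.
n ≥ 24.9 / 15.65 = 1.591 → use 2 bolts.

2 bolts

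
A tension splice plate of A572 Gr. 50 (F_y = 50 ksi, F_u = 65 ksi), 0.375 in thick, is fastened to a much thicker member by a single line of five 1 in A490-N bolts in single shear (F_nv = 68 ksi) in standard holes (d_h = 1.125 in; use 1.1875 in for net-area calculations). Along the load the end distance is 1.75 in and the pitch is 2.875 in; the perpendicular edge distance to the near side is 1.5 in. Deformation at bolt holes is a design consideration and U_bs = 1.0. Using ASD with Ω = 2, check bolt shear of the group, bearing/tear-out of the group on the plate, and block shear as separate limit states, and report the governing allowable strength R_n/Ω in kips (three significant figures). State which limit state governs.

Bolt shear: A_b = π·1²/4 = 0.7854 in²; R_n = 68 × 0.7854 × 5 × 1 = 267 kips → 267 / 2 = 134 kips.
Bearing: edge l_c = 1.188, r_n = 34.73 kips; interior l_c = 1.75, r_n = 51.19 kips; R_n = 34.73 + 4·51.19 = 239.5 kips → 120 kips.
Block shear: A_gv = 4.969, A_nv = 2.965, A_nt = 0.3398 in²; R_n = min(0.6F_uA_nv, 0.6F_yA_gv) + U_bs·F_u·A_nt = 137.7 kips → 68.9 kips.
Block shear governs: 68.9 kips.

68.9 kips (block shear governs)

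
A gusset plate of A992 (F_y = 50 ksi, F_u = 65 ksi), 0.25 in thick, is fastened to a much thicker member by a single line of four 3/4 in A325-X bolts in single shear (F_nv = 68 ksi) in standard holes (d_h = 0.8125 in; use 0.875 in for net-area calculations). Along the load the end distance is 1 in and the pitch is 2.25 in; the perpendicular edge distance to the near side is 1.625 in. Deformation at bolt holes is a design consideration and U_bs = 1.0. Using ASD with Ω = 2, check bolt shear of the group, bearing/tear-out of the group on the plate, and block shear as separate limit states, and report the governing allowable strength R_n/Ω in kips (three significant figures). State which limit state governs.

32.5 kips (block shear governs)

Bolt shear: A_b = π·0.75²/4 = 0.4418 in²; R_n = 68 × 0.4418 × 4 × 1 = 120.2 kips → 120.2 / 2 = 60.1 kips.
Bearing: edge l_c = 0.5938, r_n = 11.58 kips; interior l_c = 1.438, r_n = 28.03 kips; R_n = 11.58 + 3·28.03 = 95.67 kips → 47.8 kips.
Block shear: A_gv = 1.938, A_nv = 1.172, A_nt = 0.2969 in²; R_n = min(0.6F_uA_nv, 0.6F_yA_gv) + U_bs·F_u·A_nt = 65 kips → 32.5 kips.
Block shear governs: 32.5 kips.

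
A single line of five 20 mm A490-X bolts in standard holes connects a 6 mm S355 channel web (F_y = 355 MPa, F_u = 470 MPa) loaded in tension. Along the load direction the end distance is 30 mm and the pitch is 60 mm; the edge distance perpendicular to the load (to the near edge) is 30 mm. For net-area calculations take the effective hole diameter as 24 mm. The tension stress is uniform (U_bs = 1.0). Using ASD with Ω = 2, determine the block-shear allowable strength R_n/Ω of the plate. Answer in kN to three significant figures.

Shear plane L_v = 30 + 4·60 = 270 mm; A_gv = 270 × 6 = 1620 mm².
A_nv = (270 − 4.5·24) × 6 = 972 mm².
A_nt = (30 − 0.5·24) × 6 = 108 mm².
0.6 F_u A_nv = 274.1 kN; 0.6 F_y A_gv = 345.1 kN → shear rupture governs the shear term.
R_n = 274.1 + 1.0 × 470 × 108 / 1000 = 324.9 kN.
Allowable strength R_n/Ω = 324.9 / 2 = 162 kN.

162 kN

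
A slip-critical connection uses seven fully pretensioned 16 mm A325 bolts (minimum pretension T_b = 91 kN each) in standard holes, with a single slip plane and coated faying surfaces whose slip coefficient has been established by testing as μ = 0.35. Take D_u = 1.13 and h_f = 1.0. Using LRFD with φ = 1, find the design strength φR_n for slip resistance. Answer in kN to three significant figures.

R_n = μ · D_u · h_f · T_b · n_s · n_b = 0.35 × 1.13 × 1.0 × 91 × 1 × 7 = 251.9 kN.
Design strength φR_n = 1 × 251.9 = 252 kN.

252 kN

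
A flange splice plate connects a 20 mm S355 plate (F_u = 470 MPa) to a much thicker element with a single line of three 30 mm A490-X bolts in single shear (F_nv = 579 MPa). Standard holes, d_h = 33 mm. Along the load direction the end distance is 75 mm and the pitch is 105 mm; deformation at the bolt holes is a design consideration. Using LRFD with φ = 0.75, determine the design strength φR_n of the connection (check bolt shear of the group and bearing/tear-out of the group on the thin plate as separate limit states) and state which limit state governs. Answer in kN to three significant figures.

Bolt shear: A_b = π·30²/4 = 706.9 mm²; R_n = 579 × 706.9 × 3 × 1 / 1000 = 1228 kN → 0.75 × 1228 = 921 kN.
Bearing (1.2 l_c t F_u ≤ 2.4 d t F_u): upper limit = 2.4·30·20·470 / 1000 = 676.8 kN.
  Edge l_c = 75 − 33/2 = 58.5 → r_n = 659.9 kN; interior l_c = 105 − 33 = 72 → r_n = 676.8 kN.
  R_n,bearing = 1·659.9 + 2·676.8 = 2013 kN → 0.75 × 2013 = 1510 kN.
Bolt shear governs: 921 kN.

921 kN (bolt shear governs)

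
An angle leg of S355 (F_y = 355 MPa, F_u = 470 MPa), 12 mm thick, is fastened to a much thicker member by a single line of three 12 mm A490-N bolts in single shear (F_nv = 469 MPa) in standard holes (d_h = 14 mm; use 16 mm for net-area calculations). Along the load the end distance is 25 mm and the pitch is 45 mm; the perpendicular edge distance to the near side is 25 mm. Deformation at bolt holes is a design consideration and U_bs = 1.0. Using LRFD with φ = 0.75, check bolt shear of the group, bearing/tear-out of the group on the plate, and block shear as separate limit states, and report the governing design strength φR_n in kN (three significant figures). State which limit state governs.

Bolt shear: A_b = π·12²/4 = 113.1 mm²; R_n = 469 × 113.1 × 3 × 1 / 1000 = 159.1 kN → 0.75 × 159.1 = 119 kN.
Bearing: edge l_c = 18, r_n = 121.8 kN; interior l_c = 31, r_n = 162.4 kN; R_n = 121.8 + 2·162.4 = 446.7 kN → 335 kN.
Block shear: A_gv = 1380, A_nv = 900, A_nt = 204 mm²; R_n = min(0.6F_uA_nv, 0.6F_yA_gv) + U_bs·F_u·A_nt = 349.7 kN → 262 kN.
Bolt shear governs: 119 kN.

119 kN (bolt shear governs)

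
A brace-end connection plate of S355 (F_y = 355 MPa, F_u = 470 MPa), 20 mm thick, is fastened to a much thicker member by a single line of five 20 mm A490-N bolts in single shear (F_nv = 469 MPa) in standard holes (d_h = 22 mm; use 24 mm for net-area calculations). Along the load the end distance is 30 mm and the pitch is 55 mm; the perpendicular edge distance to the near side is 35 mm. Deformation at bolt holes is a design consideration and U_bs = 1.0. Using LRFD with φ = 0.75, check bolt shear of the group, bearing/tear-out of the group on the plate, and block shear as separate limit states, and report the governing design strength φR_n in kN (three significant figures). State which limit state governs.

Bolt shear: A_b = π·20²/4 = 314.2 mm²; R_n = 469 × 314.2 × 5 × 1 / 1000 = 736.7 kN → 0.75 × 736.7 = 553 kN.
Bearing: edge l_c = 19, r_n = 214.3 kN; interior l_c = 33, r_n = 372.2 kN; R_n = 214.3 + 4·372.2 = 1703 kN → 1280 kN.
Block shear: A_gv = 5000, A_nv = 2840, A_nt = 460 mm²; R_n = min(0.6F_uA_nv, 0.6F_yA_gv) + U_bs·F_u·A_nt = 1017 kN → 763 kN.
Bolt shear governs: 553 kN.

553 kN (bolt shear governs)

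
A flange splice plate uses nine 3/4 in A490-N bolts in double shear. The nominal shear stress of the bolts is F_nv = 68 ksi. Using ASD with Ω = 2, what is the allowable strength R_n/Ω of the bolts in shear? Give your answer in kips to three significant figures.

A_b = π × 0.75² / 4 = 0.4418 in².
R_n = F_nv · A_b · n · n_s = 68 × 0.4418 × 9 × 2 = 540.7 kips.
Allowable strength R_n/Ω = 540.7 / 2 = 270 kips.

270 kips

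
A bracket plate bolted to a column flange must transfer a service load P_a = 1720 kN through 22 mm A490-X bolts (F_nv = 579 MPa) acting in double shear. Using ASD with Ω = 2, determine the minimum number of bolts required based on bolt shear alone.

A_b = π·22²/4 = 380.1 mm².
Per-bolt allowable strength R_n/Ω = 579 × 380.1 × 2 / 1000 / 2 = 220.1 kN.
n ≥ 1720 / 220.1 = 7.815 → use 8 bolts.

8 bolts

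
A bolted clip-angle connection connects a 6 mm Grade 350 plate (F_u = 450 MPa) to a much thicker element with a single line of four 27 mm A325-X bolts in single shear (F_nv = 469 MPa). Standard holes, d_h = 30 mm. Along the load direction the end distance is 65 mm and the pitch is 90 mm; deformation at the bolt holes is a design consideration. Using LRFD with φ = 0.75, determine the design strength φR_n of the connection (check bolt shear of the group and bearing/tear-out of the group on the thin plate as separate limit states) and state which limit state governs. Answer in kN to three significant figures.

515 kN (bearing governs)

Bolt shear: A_b = π·27²/4 = 572.6 mm²; R_n = 469 × 572.6 × 4 × 1 / 1000 = 1074 kN → 0.75 × 1074 = 806 kN.
Bearing (1.2 l_c t F_u ≤ 2.4 d t F_u): upper limit = 2.4·27·6·450 / 1000 = 175 kN.
  Edge l_c = 65 − 30/2 = 50 → r_n = 162 kN; interior l_c = 90 − 30 = 60 → r_n = 175 kN.
  R_n,bearing = 1·162 + 3·175 = 686.9 kN → 0.75 × 686.9 = 515 kN.
Bearing governs: 515 kN.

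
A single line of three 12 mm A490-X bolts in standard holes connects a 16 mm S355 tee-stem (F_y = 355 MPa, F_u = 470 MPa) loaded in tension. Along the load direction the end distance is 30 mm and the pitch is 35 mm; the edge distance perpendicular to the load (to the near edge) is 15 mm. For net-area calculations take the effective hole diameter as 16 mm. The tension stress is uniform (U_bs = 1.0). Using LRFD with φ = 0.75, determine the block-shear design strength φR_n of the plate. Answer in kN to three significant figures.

Shear plane L_v = 30 + 2·35 = 100 mm; A_gv = 100 × 16 = 1600 mm².
A_nv = (100 − 2.5·16) × 16 = 960 mm².
A_nt = (15 − 0.5·16) × 16 = 112 mm².
0.6 F_u A_nv = 270.7 kN; 0.6 F_y A_gv = 340.8 kN → shear rupture governs the shear term.
R_n = 270.7 + 1.0 × 470 × 112 / 1000 = 323.4 kN.
Design strength φR_n = 0.75 × 323.4 = 243 kN.

243 kN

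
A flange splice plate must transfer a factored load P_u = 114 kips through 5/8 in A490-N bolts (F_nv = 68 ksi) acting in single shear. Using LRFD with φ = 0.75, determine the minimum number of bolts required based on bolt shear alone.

8 bolts

A_b = π·0.625²/4 = 0.3068 in².
Per-bolt design strength φR_n = 0.75 × 68 × 0.3068 × 1 = 15.65 kips.
n ≥ 114 / 15.65 = 7.286 → use 8 bolts.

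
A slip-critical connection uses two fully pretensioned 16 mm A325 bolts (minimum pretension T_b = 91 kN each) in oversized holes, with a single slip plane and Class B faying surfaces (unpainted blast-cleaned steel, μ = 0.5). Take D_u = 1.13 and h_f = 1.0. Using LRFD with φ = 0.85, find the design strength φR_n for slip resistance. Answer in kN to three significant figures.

87.4 kN

R_n = μ · D_u · h_f · T_b · n_s · n_b = 0.5 × 1.13 × 1.0 × 91 × 1 × 2 = 102.8 kN.
Design strength φR_n = 0.85 × 102.8 = 87.4 kN.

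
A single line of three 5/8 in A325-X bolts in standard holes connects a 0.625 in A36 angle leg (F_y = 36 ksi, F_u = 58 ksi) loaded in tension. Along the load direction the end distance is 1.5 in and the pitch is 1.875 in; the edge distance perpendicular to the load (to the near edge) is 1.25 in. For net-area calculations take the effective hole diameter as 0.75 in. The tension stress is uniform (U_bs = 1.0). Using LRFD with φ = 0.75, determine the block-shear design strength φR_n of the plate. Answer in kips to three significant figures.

76.9 kips

Shear plane L_v = 1.5 + 2·1.875 = 5.25 in; A_gv = 5.25 × 0.625 = 3.281 in².
A_nv = (5.25 − 2.5·0.75) × 0.625 = 2.109 in².
A_nt = (1.25 − 0.5·0.75) × 0.625 = 0.5469 in².
0.6 F_u A_nv = 73.41 kips; 0.6 F_y A_gv = 70.88 kips → shear yielding governs the shear term.
R_n = 70.88 + 1.0 × 58 × 0.5469 = 102.6 kips.
Design strength φR_n = 0.75 × 102.6 = 76.9 kips.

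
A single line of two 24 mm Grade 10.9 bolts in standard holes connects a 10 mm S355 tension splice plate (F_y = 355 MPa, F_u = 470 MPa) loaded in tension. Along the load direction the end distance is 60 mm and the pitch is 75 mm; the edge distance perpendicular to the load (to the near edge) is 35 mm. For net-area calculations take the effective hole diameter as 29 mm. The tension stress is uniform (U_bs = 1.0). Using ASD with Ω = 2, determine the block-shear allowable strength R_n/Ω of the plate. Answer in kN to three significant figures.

Shear plane L_v = 60 + 1·75 = 135 mm; A_gv = 135 × 10 = 1350 mm².
A_nv = (135 − 1.5·29) × 10 = 915 mm².
A_nt = (35 − 0.5·29) × 10 = 205 mm².
0.6 F_u A_nv = 258 kN; 0.6 F_y A_gv = 287.6 kN → shear rupture governs the shear term.
R_n = 258 + 1.0 × 470 × 205 / 1000 = 354.4 kN.
Allowable strength R_n/Ω = 354.4 / 2 = 177 kN.

177 kN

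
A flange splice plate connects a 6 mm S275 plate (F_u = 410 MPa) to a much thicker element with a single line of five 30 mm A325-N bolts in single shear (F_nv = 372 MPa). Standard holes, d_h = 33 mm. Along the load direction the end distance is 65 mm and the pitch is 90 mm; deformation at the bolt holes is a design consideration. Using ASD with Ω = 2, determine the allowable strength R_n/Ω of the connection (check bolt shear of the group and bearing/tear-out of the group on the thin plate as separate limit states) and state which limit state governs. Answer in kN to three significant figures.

Bolt shear: A_b = π·30²/4 = 706.9 mm²; R_n = 372 × 706.9 × 5 × 1 / 1000 = 1315 kN → 1315 / 2 = 657 kN.
Bearing (1.2 l_c t F_u ≤ 2.4 d t F_u): upper limit = 2.4·30·6·410 / 1000 = 177.1 kN.
  Edge l_c = 65 − 33/2 = 48.5 → r_n = 143.2 kN; interior l_c = 90 − 33 = 57 → r_n = 168.3 kN.
  R_n,bearing = 1·143.2 + 4·168.3 = 816.2 kN → 816.2 / 2 = 408 kN.
Bearing governs: 408 kN.

408 kN (bearing governs)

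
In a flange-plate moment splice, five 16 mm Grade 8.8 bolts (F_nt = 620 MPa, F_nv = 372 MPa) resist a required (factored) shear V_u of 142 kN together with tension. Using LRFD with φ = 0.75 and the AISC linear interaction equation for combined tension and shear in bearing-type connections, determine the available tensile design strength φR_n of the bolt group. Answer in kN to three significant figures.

371 kN

A_b = π·16²/4 = 201.1 mm²; f_rv = 142 × 1000 / (5 × 201.1) = 141.3 MPa.
F'_nt = 1.3 F_nt − (F_nt / φF_nv) f_rv = 1.3·620 − (620/(0.75·372))·141.3 = 492.1 MPa, capped at F_nt → F'_nt = 492.1 MPa.
R_n = F'_nt · A_b · n = 492.1 × 201.1 × 5 / 1000 = 494.7 kN.
Design strength φR_n = 0.75 × 494.7 = 371 kN.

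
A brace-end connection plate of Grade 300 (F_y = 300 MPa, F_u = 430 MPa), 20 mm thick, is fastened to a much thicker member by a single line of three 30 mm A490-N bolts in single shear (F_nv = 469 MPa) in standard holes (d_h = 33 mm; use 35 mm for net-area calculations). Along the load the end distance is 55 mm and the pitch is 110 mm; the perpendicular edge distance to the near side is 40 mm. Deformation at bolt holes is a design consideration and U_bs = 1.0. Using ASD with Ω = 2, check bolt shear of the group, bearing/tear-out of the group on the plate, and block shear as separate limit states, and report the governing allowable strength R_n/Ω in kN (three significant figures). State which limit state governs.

Bolt shear: A_b = π·30²/4 = 706.9 mm²; R_n = 469 × 706.9 × 3 × 1 / 1000 = 994.5 kN → 994.5 / 2 = 497 kN.
Bearing: edge l_c = 38.5, r_n = 397.3 kN; interior l_c = 77, r_n = 619.2 kN; R_n = 397.3 + 2·619.2 = 1636 kN → 818 kN.
Block shear: A_gv = 5500, A_nv = 3750, A_nt = 450 mm²; R_n = min(0.6F_uA_nv, 0.6F_yA_gv) + U_bs·F_u·A_nt = 1161 kN → 580 kN.
Bolt shear governs: 497 kN.

497 kN (bolt shear governs)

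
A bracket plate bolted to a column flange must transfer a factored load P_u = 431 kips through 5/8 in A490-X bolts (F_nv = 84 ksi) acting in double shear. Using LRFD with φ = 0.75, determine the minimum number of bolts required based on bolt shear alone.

12 bolts

A_b = π·0.625²/4 = 0.3068 in².
Per-bolt design strength φR_n = 0.75 × 84 × 0.3068 × 2 = 38.66 kips.
n ≥ 431 / 38.66 = 11.15 → use 12 bolts.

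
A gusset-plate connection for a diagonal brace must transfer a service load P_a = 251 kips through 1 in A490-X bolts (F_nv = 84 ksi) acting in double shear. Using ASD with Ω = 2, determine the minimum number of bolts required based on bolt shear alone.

A_b = π·1²/4 = 0.7854 in².
Per-bolt allowable strength R_n/Ω = 84 × 0.7854 × 2 / 2 = 65.97 kips.
n ≥ 251 / 65.97 = 3.805 → use 4 bolts.

4 bolts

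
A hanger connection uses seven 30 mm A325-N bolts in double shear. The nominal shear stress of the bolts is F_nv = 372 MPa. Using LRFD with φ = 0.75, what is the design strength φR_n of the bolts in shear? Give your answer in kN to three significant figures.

2760 kN

A_b = π × 30² / 4 = 706.9 mm².
R_n = F_nv · A_b · n · n_s = 372 × 706.9 × 7 × 2 / 1000 = 3681 kN.
Design strength φR_n = 0.75 × 3681 = 2760 kN.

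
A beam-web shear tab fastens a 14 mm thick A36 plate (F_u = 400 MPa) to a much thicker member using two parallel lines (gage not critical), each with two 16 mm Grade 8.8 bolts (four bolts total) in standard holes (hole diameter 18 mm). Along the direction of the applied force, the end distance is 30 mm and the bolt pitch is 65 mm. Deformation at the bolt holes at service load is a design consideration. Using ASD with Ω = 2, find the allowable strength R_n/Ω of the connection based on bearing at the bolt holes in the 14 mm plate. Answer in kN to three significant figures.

Per bolt r_n = 1.2 l_c t F_u ≤ 2.4 d t F_u; upper limit = 2.4 × 16 × 14 × 400 / 1000 = 215 kN.
Edge bolt: l_c = 30 − 18/2 = 21 mm → 1.2 × 21 × 14 × 400 / 1000 = 141.1 → r_n = 141.1 kN.
Interior bolts: l_c = 65 − 18 = 47 mm → 1.2 × 47 × 14 × 400 / 1000 = 315.8 → r_n = 215 kN.
R_n = 2 × 141.1 + 2 × 215 = 712.3 kN.
Allowable strength R_n/Ω = 712.3 / 2 = 356 kN.

356 kN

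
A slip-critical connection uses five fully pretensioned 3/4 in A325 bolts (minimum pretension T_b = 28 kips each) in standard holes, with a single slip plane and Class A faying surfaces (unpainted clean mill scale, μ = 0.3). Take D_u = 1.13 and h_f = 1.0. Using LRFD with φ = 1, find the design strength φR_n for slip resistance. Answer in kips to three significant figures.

47.5 kips

R_n = μ · D_u · h_f · T_b · n_s · n_b = 0.3 × 1.13 × 1.0 × 28 × 1 × 5 = 47.46 kips.
Design strength φR_n = 1 × 47.46 = 47.5 kips.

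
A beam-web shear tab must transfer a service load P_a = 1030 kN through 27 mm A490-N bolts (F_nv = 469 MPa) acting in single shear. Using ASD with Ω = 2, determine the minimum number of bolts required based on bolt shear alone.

8 bolts

A_b = π·27²/4 = 572.6 mm².
Per-bolt allowable strength R_n/Ω = 469 × 572.6 × 1 / 1000 / 2 = 134.3 kN.
n ≥ 1030 / 134.3 = 7.671 → use 8 bolts.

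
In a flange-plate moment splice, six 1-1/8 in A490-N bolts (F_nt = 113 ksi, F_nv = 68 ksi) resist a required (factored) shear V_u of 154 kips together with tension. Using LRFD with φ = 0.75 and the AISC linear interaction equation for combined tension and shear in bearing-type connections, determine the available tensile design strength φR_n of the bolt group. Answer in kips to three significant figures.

401 kips

A_b = π·1.125²/4 = 0.994 in²; f_rv = 154 / (6 × 0.994) = 25.82 ksi.
F'_nt = 1.3 F_nt − (F_nt / φF_nv) f_rv = 1.3·113 − (113/(0.75·68))·25.82 = 89.69 ksi, capped at F_nt → F'_nt = 89.69 ksi.
R_n = F'_nt · A_b · n = 89.69 × 0.994 × 6 = 534.9 kips.
Design strength φR_n = 0.75 × 534.9 = 401 kips.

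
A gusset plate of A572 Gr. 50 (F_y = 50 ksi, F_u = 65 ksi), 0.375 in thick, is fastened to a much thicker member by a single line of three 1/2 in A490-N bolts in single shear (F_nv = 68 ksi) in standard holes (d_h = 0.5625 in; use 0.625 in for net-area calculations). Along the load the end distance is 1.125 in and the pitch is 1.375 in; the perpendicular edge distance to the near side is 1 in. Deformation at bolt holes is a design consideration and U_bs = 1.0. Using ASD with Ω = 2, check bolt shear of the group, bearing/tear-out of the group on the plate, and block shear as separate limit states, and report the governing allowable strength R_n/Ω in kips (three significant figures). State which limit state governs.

20 kips (bolt shear governs)

Bolt shear: A_b = π·0.5²/4 = 0.1963 in²; R_n = 68 × 0.1963 × 3 × 1 = 40.06 kips → 40.06 / 2 = 20 kips.
Bearing: edge l_c = 0.8438, r_n = 24.68 kips; interior l_c = 0.8125, r_n = 23.77 kips; R_n = 24.68 + 2·23.77 = 72.21 kips → 36.1 kips.
Block shear: A_gv = 1.453, A_nv = 0.8672, A_nt = 0.2578 in²; R_n = min(0.6F_uA_nv, 0.6F_yA_gv) + U_bs·F_u·A_nt = 50.58 kips → 25.3 kips.
Bolt shear governs: 20 kips.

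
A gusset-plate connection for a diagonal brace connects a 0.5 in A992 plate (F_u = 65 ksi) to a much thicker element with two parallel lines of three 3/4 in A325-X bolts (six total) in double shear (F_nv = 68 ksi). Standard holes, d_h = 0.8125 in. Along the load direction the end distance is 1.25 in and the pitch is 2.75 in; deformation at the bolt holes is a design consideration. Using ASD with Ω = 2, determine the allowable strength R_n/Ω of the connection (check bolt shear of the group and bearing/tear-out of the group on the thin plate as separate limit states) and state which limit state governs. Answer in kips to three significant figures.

150 kips (bearing governs)

Bolt shear: A_b = π·0.75²/4 = 0.4418 in²; R_n = 68 × 0.4418 × 6 × 2 = 360.5 kips → 360.5 / 2 = 180 kips.
Bearing (1.2 l_c t F_u ≤ 2.4 d t F_u): upper limit = 2.4·0.75·0.5·65 = 58.5 kips.
  Edge l_c = 1.25 − 0.8125/2 = 0.8438 → r_n = 32.91 kips; interior l_c = 2.75 − 0.8125 = 1.938 → r_n = 58.5 kips.
  R_n,bearing = 2·32.91 + 4·58.5 = 299.8 kips → 299.8 / 2 = 150 kips.
Bearing governs: 150 kips.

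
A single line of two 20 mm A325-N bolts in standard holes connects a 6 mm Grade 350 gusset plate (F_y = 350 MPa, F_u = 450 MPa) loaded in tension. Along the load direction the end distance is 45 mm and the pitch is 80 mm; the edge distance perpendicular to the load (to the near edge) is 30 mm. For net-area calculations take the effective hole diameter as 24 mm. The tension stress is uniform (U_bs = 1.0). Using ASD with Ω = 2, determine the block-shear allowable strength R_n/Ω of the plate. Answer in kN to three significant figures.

Shear plane L_v = 45 + 1·80 = 125 mm; A_gv = 125 × 6 = 750 mm².
A_nv = (125 − 1.5·24) × 6 = 534 mm².
A_nt = (30 − 0.5·24) × 6 = 108 mm².
0.6 F_u A_nv = 144.2 kN; 0.6 F_y A_gv = 157.5 kN → shear rupture governs the shear term.
R_n = 144.2 + 1.0 × 450 × 108 / 1000 = 192.8 kN.
Allowable strength R_n/Ω = 192.8 / 2 = 96.4 kN.

96.4 kN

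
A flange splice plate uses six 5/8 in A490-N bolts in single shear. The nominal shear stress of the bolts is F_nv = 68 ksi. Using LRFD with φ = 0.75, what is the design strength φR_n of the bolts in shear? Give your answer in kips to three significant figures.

93.9 kips

A_b = π × 0.625² / 4 = 0.3068 in².
R_n = F_nv · A_b · n · n_s = 68 × 0.3068 × 6 × 1 = 125.2 kips.
Design strength φR_n = 0.75 × 125.2 = 93.9 kips.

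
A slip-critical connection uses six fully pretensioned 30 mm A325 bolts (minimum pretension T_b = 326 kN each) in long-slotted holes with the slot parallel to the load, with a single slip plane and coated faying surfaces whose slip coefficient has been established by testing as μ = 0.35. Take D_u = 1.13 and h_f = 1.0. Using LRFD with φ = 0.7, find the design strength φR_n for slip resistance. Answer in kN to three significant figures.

R_n = μ · D_u · h_f · T_b · n_s · n_b = 0.35 × 1.13 × 1.0 × 326 × 1 × 6 = 773.6 kN.
Design strength φR_n = 0.7 × 773.6 = 542 kN.

542 kN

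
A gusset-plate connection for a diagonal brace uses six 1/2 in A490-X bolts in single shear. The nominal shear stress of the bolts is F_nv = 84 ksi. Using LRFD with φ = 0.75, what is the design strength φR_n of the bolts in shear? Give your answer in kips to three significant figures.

74.2 kips

A_b = π × 0.5² / 4 = 0.1963 in².
R_n = F_nv · A_b · n · n_s = 84 × 0.1963 × 6 × 1 = 98.96 kips.
Design strength φR_n = 0.75 × 98.96 = 74.2 kips.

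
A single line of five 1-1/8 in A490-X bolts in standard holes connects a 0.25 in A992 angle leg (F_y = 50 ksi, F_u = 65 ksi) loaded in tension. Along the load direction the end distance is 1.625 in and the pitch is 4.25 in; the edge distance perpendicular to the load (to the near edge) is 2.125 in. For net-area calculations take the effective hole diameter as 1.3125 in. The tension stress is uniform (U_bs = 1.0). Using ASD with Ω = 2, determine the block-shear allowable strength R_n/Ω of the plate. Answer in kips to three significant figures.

73.9 kips

Shear plane L_v = 1.625 + 4·4.25 = 18.62 in; A_gv = 18.62 × 0.25 = 4.656 in².
A_nv = (18.62 − 4.5·1.3125) × 0.25 = 3.18 in².
A_nt = (2.125 − 0.5·1.3125) × 0.25 = 0.3672 in².
0.6 F_u A_nv = 124 kips; 0.6 F_y A_gv = 139.7 kips → shear rupture governs the shear term.
R_n = 124 + 1.0 × 65 × 0.3672 = 147.9 kips.
Allowable strength R_n/Ω = 147.9 / 2 = 73.9 kips.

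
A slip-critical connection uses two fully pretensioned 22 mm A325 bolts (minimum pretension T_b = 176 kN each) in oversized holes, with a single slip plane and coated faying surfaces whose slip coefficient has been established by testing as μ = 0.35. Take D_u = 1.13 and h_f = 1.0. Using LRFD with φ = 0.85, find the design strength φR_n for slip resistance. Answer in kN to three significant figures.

118 kN

R_n = μ · D_u · h_f · T_b · n_s · n_b = 0.35 × 1.13 × 1.0 × 176 × 1 × 2 = 139.2 kN.
Design strength φR_n = 0.85 × 139.2 = 118 kN.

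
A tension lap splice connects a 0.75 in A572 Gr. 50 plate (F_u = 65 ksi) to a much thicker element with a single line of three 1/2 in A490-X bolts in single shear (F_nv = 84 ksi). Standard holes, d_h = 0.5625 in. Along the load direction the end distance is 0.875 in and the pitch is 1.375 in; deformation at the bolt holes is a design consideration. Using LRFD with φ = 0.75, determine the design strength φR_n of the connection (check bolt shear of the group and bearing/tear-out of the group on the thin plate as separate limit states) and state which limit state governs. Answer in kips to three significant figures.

Bolt shear: A_b = π·0.5²/4 = 0.1963 in²; R_n = 84 × 0.1963 × 3 × 1 = 49.48 kips → 0.75 × 49.48 = 37.1 kips.
Bearing (1.2 l_c t F_u ≤ 2.4 d t F_u): upper limit = 2.4·0.5·0.75·65 = 58.5 kips.
  Edge l_c = 0.875 − 0.5625/2 = 0.5938 → r_n = 34.73 kips; interior l_c = 1.375 − 0.5625 = 0.8125 → r_n = 47.53 kips.
  R_n,bearing = 1·34.73 + 2·47.53 = 129.8 kips → 0.75 × 129.8 = 97.3 kips.
Bolt shear governs: 37.1 kips.

37.1 kips (bolt shear governs)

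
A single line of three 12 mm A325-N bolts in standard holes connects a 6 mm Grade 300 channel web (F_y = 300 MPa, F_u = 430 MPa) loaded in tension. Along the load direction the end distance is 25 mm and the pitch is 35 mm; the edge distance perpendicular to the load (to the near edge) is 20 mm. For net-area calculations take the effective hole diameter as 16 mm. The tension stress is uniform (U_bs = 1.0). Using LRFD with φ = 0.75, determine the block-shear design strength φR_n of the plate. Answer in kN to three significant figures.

Shear plane L_v = 25 + 2·35 = 95 mm; A_gv = 95 × 6 = 570 mm².
A_nv = (95 − 2.5·16) × 6 = 330 mm².
A_nt = (20 − 0.5·16) × 6 = 72 mm².
0.6 F_u A_nv = 85.14 kN; 0.6 F_y A_gv = 102.6 kN → shear rupture governs the shear term.
R_n = 85.14 + 1.0 × 430 × 72 / 1000 = 116.1 kN.
Design strength φR_n = 0.75 × 116.1 = 87.1 kN.

87.1 kN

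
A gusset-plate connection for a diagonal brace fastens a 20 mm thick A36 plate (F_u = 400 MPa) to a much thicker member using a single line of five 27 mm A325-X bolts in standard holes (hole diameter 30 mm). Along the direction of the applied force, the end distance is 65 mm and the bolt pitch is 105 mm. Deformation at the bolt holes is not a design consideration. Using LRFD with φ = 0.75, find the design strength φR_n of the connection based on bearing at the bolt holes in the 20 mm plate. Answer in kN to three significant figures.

Per bolt r_n = 1.5 l_c t F_u ≤ 3.0 d t F_u; upper limit = 3.0 × 27 × 20 × 400 / 1000 = 648 kN.
Edge bolt: l_c = 65 − 30/2 = 50 mm → 1.5 × 50 × 20 × 400 / 1000 = 600 → r_n = 600 kN.
Interior bolts: l_c = 105 − 30 = 75 mm → 1.5 × 75 × 20 × 400 / 1000 = 900 → r_n = 648 kN.
R_n = 1 × 600 + 4 × 648 = 3192 kN.
Design strength φR_n = 0.75 × 3192 = 2390 kN.

2390 kN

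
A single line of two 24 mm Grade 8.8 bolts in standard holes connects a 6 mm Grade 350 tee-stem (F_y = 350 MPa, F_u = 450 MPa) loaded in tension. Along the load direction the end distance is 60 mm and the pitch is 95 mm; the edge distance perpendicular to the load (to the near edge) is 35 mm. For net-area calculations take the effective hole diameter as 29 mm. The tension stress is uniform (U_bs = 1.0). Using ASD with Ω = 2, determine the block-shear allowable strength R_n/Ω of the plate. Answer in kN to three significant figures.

118 kN

Shear plane L_v = 60 + 1·95 = 155 mm; A_gv = 155 × 6 = 930 mm².
A_nv = (155 − 1.5·29) × 6 = 669 mm².
A_nt = (35 − 0.5·29) × 6 = 123 mm².
0.6 F_u A_nv = 180.6 kN; 0.6 F_y A_gv = 195.3 kN → shear rupture governs the shear term.
R_n = 180.6 + 1.0 × 450 × 123 / 1000 = 236 kN.
Allowable strength R_n/Ω = 236 / 2 = 118 kN.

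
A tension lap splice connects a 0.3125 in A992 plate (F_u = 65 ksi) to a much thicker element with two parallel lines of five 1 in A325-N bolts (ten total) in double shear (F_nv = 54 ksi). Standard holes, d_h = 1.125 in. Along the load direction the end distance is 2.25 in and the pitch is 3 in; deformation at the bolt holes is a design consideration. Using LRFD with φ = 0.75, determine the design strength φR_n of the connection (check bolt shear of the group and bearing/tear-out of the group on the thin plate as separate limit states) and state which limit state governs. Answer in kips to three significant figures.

Bolt shear: A_b = π·1²/4 = 0.7854 in²; R_n = 54 × 0.7854 × 10 × 2 = 848.2 kips → 0.75 × 848.2 = 636 kips.
Bearing (1.2 l_c t F_u ≤ 2.4 d t F_u): upper limit = 2.4·1·0.3125·65 = 48.75 kips.
  Edge l_c = 2.25 − 1.125/2 = 1.688 → r_n = 41.13 kips; interior l_c = 3 − 1.125 = 1.875 → r_n = 45.7 kips.
  R_n,bearing = 2·41.13 + 8·45.7 = 447.9 kips → 0.75 × 447.9 = 336 kips.
Bearing governs: 336 kips.

336 kips (bearing governs)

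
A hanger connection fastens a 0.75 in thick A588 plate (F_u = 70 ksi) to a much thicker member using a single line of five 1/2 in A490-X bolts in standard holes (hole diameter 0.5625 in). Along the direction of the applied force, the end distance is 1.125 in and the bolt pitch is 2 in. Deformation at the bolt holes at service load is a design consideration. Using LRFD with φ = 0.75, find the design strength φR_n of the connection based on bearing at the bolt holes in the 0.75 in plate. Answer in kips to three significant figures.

Per bolt r_n = 1.2 l_c t F_u ≤ 2.4 d t F_u; upper limit = 2.4 × 0.5 × 0.75 × 70 = 63 kips.
Edge bolt: l_c = 1.125 − 0.5625/2 = 0.8438 in → 1.2 × 0.8438 × 0.75 × 70 = 53.16 → r_n = 53.16 kips.
Interior bolts: l_c = 2 − 0.5625 = 1.438 in → 1.2 × 1.438 × 0.75 × 70 = 90.56 → r_n = 63 kips.
R_n = 1 × 53.16 + 4 × 63 = 305.2 kips.
Design strength φR_n = 0.75 × 305.2 = 229 kips.

229 kips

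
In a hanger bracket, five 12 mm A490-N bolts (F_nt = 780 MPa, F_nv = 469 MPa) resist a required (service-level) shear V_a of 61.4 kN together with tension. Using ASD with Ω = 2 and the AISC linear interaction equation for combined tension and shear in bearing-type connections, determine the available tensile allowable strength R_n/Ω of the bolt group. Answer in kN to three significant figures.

A_b = π·12²/4 = 113.1 mm²; f_rv = 61.4 × 1000 / (5 × 113.1) = 108.6 MPa.
F'_nt = 1.3 F_nt − (Ω F_nt / F_nv) f_rv = 1.3·780 − (2·780/469)·108.6 = 652.8 MPa, capped at F_nt → F'_nt = 652.8 MPa.
R_n = F'_nt · A_b · n = 652.8 × 113.1 × 5 / 1000 = 369.2 kN.
Allowable strength R_n/Ω = 369.2 / 2 = 185 kN.

185 kN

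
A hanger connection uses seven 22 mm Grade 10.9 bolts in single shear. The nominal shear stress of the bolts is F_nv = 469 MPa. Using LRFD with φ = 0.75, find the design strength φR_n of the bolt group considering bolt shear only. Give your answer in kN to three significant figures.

936 kN

A_b = π × 22² / 4 = 380.1 mm².
R_n = F_nv · A_b · n · n_s = 469 × 380.1 × 7 × 1 / 1000 = 1248 kN.
Design strength φR_n = 0.75 × 1248 = 936 kN.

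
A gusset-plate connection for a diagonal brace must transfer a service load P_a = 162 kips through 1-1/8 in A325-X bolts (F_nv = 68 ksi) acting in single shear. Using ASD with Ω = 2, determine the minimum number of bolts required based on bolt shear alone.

5 bolts

A_b = π·1.125²/4 = 0.994 in².
Per-bolt allowable strength R_n/Ω = 68 × 0.994 × 1 / 2 = 33.8 kips.
n ≥ 162 / 33.8 = 4.793 → use 5 bolts.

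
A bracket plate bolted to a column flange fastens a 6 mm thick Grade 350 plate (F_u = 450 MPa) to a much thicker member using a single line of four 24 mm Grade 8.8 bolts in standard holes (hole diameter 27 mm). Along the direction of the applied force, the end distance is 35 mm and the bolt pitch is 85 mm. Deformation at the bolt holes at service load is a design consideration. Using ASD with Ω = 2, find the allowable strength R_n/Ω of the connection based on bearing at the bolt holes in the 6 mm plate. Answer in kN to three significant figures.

Per bolt r_n = 1.2 l_c t F_u ≤ 2.4 d t F_u; upper limit = 2.4 × 24 × 6 × 450 / 1000 = 155.5 kN.
Edge bolt: l_c = 35 − 27/2 = 21.5 mm → 1.2 × 21.5 × 6 × 450 / 1000 = 69.66 → r_n = 69.66 kN.
Interior bolts: l_c = 85 − 27 = 58 mm → 1.2 × 58 × 6 × 450 / 1000 = 187.9 → r_n = 155.5 kN.
R_n = 1 × 69.66 + 3 × 155.5 = 536.2 kN.
Allowable strength R_n/Ω = 536.2 / 2 = 268 kN.

268 kN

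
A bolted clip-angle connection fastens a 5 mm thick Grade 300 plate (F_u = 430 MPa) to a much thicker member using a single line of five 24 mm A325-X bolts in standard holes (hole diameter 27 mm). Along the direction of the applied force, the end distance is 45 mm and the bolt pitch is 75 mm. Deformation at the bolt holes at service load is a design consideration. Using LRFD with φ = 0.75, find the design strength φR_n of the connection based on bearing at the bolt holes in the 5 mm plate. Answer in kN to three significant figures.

432 kN

Per bolt r_n = 1.2 l_c t F_u ≤ 2.4 d t F_u; upper limit = 2.4 × 24 × 5 × 430 / 1000 = 123.8 kN.
Edge bolt: l_c = 45 − 27/2 = 31.5 mm → 1.2 × 31.5 × 5 × 430 / 1000 = 81.27 → r_n = 81.27 kN.
Interior bolts: l_c = 75 − 27 = 48 mm → 1.2 × 48 × 5 × 430 / 1000 = 123.8 → r_n = 123.8 kN.
R_n = 1 × 81.27 + 4 × 123.8 = 576.6 kN.
Design strength φR_n = 0.75 × 576.6 = 432 kN.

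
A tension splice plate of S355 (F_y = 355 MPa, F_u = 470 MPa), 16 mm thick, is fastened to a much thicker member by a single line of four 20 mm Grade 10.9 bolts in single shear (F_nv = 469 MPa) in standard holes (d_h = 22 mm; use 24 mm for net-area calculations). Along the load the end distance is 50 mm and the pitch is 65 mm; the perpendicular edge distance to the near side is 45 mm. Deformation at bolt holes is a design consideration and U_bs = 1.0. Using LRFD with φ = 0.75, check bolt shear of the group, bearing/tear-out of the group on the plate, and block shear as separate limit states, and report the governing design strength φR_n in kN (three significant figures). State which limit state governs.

442 kN (bolt shear governs)

Bolt shear: A_b = π·20²/4 = 314.2 mm²; R_n = 469 × 314.2 × 4 × 1 / 1000 = 589.4 kN → 0.75 × 589.4 = 442 kN.
Bearing: edge l_c = 39, r_n = 351.9 kN; interior l_c = 43, r_n = 361 kN; R_n = 351.9 + 3·361 = 1435 kN → 1080 kN.
Block shear: A_gv = 3920, A_nv = 2576, A_nt = 528 mm²; R_n = min(0.6F_uA_nv, 0.6F_yA_gv) + U_bs·F_u·A_nt = 974.6 kN → 731 kN.
Bolt shear governs: 442 kN.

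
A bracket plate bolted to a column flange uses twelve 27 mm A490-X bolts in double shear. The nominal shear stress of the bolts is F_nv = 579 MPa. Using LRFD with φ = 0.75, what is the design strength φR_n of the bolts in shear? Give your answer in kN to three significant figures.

5970 kN

A_b = π × 27² / 4 = 572.6 mm².
R_n = F_nv · A_b · n · n_s = 579 × 572.6 × 12 × 2 / 1000 = 7956 kN.
Design strength φR_n = 0.75 × 7956 = 5970 kN.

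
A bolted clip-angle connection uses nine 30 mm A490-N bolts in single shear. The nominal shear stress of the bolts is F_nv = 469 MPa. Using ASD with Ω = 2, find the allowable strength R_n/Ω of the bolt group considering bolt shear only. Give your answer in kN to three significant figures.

1490 kN

A_b = π × 30² / 4 = 706.9 mm².
R_n = F_nv · A_b · n · n_s = 469 × 706.9 × 9 × 1 / 1000 = 2984 kN.
Allowable strength R_n/Ω = 2984 / 2 = 1490 kN.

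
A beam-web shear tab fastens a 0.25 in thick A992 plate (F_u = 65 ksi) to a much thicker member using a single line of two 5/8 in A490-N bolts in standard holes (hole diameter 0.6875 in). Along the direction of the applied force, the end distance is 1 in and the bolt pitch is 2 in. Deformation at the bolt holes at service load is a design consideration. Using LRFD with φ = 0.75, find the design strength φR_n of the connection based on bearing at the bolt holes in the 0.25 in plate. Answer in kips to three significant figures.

Per bolt r_n = 1.2 l_c t F_u ≤ 2.4 d t F_u; upper limit = 2.4 × 0.625 × 0.25 × 65 = 24.38 kips.
Edge bolt: l_c = 1 − 0.6875/2 = 0.6562 in → 1.2 × 0.6562 × 0.25 × 65 = 12.8 → r_n = 12.8 kips.
Interior bolts: l_c = 2 − 0.6875 = 1.312 in → 1.2 × 1.312 × 0.25 × 65 = 25.59 → r_n = 24.38 kips.
R_n = 1 × 12.8 + 1 × 24.38 = 37.17 kips.
Design strength φR_n = 0.75 × 37.17 = 27.9 kips.

27.9 kips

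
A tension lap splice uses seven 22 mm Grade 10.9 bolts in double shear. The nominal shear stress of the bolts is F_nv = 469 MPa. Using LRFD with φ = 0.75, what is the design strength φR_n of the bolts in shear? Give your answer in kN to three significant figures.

A_b = π × 22² / 4 = 380.1 mm².
R_n = F_nv · A_b · n · n_s = 469 × 380.1 × 7 × 2 / 1000 = 2496 kN.
Design strength φR_n = 0.75 × 2496 = 1870 kN.

1870 kN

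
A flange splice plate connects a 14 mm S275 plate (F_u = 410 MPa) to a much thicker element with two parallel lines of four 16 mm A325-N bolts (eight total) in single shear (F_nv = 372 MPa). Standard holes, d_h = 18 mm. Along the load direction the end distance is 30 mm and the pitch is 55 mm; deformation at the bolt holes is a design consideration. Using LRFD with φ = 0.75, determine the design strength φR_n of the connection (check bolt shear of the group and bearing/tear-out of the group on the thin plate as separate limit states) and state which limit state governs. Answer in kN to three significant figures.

Bolt shear: A_b = π·16²/4 = 201.1 mm²; R_n = 372 × 201.1 × 8 × 1 / 1000 = 598.4 kN → 0.75 × 598.4 = 449 kN.
Bearing (1.2 l_c t F_u ≤ 2.4 d t F_u): upper limit = 2.4·16·14·410 / 1000 = 220.4 kN.
  Edge l_c = 30 − 18/2 = 21 → r_n = 144.6 kN; interior l_c = 55 − 18 = 37 → r_n = 220.4 kN.
  R_n,bearing = 2·144.6 + 6·220.4 = 1612 kN → 0.75 × 1612 = 1210 kN.
Bolt shear governs: 449 kN.

449 kN (bolt shear governs)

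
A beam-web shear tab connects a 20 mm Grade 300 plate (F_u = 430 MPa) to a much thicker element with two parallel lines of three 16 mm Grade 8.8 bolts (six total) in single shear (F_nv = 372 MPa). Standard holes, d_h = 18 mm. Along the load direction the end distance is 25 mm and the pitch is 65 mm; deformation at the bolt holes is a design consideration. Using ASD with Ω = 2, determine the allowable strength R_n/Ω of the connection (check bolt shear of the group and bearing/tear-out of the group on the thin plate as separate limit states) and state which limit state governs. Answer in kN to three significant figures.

Bolt shear: A_b = π·16²/4 = 201.1 mm²; R_n = 372 × 201.1 × 6 × 1 / 1000 = 448.8 kN → 448.8 / 2 = 224 kN.
Bearing (1.2 l_c t F_u ≤ 2.4 d t F_u): upper limit = 2.4·16·20·430 / 1000 = 330.2 kN.
  Edge l_c = 25 − 18/2 = 16 → r_n = 165.1 kN; interior l_c = 65 − 18 = 47 → r_n = 330.2 kN.
  R_n,bearing = 2·165.1 + 4·330.2 = 1651 kN → 1651 / 2 = 826 kN.
Bolt shear governs: 224 kN.

224 kN (bolt shear governs)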